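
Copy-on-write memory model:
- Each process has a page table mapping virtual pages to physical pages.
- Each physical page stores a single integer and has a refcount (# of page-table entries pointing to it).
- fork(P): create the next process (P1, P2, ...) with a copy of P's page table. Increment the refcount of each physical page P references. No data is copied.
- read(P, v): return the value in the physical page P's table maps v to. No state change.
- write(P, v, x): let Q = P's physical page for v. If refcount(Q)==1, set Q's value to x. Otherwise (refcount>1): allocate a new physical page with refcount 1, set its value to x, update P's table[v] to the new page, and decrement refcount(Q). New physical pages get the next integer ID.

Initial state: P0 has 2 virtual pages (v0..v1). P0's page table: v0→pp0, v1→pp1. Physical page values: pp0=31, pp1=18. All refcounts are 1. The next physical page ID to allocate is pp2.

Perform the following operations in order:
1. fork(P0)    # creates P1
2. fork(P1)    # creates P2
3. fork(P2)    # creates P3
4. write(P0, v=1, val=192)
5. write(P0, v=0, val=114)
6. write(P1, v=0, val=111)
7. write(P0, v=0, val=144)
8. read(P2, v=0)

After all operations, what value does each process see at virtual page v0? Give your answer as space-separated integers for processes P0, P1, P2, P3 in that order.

Answer: 144 111 31 31

Derivation:
Op 1: fork(P0) -> P1. 2 ppages; refcounts: pp0:2 pp1:2
Op 2: fork(P1) -> P2. 2 ppages; refcounts: pp0:3 pp1:3
Op 3: fork(P2) -> P3. 2 ppages; refcounts: pp0:4 pp1:4
Op 4: write(P0, v1, 192). refcount(pp1)=4>1 -> COPY to pp2. 3 ppages; refcounts: pp0:4 pp1:3 pp2:1
Op 5: write(P0, v0, 114). refcount(pp0)=4>1 -> COPY to pp3. 4 ppages; refcounts: pp0:3 pp1:3 pp2:1 pp3:1
Op 6: write(P1, v0, 111). refcount(pp0)=3>1 -> COPY to pp4. 5 ppages; refcounts: pp0:2 pp1:3 pp2:1 pp3:1 pp4:1
Op 7: write(P0, v0, 144). refcount(pp3)=1 -> write in place. 5 ppages; refcounts: pp0:2 pp1:3 pp2:1 pp3:1 pp4:1
Op 8: read(P2, v0) -> 31. No state change.
P0: v0 -> pp3 = 144
P1: v0 -> pp4 = 111
P2: v0 -> pp0 = 31
P3: v0 -> pp0 = 31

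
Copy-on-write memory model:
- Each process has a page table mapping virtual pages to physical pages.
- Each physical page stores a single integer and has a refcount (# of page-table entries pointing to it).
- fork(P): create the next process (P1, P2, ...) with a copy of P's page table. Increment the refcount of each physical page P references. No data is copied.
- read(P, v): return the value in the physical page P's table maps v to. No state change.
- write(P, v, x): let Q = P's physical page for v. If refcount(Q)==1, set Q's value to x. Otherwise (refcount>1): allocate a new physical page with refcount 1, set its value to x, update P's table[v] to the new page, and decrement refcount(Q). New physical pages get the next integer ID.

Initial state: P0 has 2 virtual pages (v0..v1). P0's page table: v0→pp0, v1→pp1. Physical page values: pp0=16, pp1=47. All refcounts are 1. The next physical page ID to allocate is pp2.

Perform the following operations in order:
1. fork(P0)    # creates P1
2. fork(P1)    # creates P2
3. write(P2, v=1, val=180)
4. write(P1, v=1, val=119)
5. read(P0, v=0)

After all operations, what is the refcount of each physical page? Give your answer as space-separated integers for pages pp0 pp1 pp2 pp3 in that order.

Answer: 3 1 1 1

Derivation:
Op 1: fork(P0) -> P1. 2 ppages; refcounts: pp0:2 pp1:2
Op 2: fork(P1) -> P2. 2 ppages; refcounts: pp0:3 pp1:3
Op 3: write(P2, v1, 180). refcount(pp1)=3>1 -> COPY to pp2. 3 ppages; refcounts: pp0:3 pp1:2 pp2:1
Op 4: write(P1, v1, 119). refcount(pp1)=2>1 -> COPY to pp3. 4 ppages; refcounts: pp0:3 pp1:1 pp2:1 pp3:1
Op 5: read(P0, v0) -> 16. No state change.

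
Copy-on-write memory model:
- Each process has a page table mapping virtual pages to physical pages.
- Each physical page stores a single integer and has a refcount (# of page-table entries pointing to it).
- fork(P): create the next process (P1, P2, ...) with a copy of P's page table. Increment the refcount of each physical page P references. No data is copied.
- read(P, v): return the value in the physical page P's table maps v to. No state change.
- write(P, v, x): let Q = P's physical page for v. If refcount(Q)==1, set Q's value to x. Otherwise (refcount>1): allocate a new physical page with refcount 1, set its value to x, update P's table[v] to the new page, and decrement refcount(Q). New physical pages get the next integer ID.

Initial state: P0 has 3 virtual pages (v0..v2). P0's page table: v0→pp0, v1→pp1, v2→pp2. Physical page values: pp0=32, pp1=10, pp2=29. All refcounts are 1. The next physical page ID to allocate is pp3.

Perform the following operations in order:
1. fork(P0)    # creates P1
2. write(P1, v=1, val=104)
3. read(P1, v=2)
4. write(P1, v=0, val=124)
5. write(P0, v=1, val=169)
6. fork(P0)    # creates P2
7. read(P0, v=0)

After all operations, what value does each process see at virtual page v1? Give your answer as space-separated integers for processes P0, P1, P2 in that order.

Answer: 169 104 169

Derivation:
Op 1: fork(P0) -> P1. 3 ppages; refcounts: pp0:2 pp1:2 pp2:2
Op 2: write(P1, v1, 104). refcount(pp1)=2>1 -> COPY to pp3. 4 ppages; refcounts: pp0:2 pp1:1 pp2:2 pp3:1
Op 3: read(P1, v2) -> 29. No state change.
Op 4: write(P1, v0, 124). refcount(pp0)=2>1 -> COPY to pp4. 5 ppages; refcounts: pp0:1 pp1:1 pp2:2 pp3:1 pp4:1
Op 5: write(P0, v1, 169). refcount(pp1)=1 -> write in place. 5 ppages; refcounts: pp0:1 pp1:1 pp2:2 pp3:1 pp4:1
Op 6: fork(P0) -> P2. 5 ppages; refcounts: pp0:2 pp1:2 pp2:3 pp3:1 pp4:1
Op 7: read(P0, v0) -> 32. No state change.
P0: v1 -> pp1 = 169
P1: v1 -> pp3 = 104
P2: v1 -> pp1 = 169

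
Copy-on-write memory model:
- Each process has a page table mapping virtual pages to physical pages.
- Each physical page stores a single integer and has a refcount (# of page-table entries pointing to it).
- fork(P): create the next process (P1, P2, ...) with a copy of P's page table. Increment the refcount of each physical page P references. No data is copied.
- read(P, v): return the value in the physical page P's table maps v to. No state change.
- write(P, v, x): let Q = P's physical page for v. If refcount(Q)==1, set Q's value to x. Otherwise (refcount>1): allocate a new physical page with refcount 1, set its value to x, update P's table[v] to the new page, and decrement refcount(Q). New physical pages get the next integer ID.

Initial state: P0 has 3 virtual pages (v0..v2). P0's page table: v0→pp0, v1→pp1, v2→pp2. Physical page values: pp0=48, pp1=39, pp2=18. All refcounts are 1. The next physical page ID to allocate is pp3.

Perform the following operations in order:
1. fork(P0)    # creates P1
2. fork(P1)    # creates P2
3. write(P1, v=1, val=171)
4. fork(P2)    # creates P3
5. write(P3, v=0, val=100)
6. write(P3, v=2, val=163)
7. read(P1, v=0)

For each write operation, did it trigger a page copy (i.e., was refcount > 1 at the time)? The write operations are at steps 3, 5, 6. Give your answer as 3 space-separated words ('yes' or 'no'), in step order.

Op 1: fork(P0) -> P1. 3 ppages; refcounts: pp0:2 pp1:2 pp2:2
Op 2: fork(P1) -> P2. 3 ppages; refcounts: pp0:3 pp1:3 pp2:3
Op 3: write(P1, v1, 171). refcount(pp1)=3>1 -> COPY to pp3. 4 ppages; refcounts: pp0:3 pp1:2 pp2:3 pp3:1
Op 4: fork(P2) -> P3. 4 ppages; refcounts: pp0:4 pp1:3 pp2:4 pp3:1
Op 5: write(P3, v0, 100). refcount(pp0)=4>1 -> COPY to pp4. 5 ppages; refcounts: pp0:3 pp1:3 pp2:4 pp3:1 pp4:1
Op 6: write(P3, v2, 163). refcount(pp2)=4>1 -> COPY to pp5. 6 ppages; refcounts: pp0:3 pp1:3 pp2:3 pp3:1 pp4:1 pp5:1
Op 7: read(P1, v0) -> 48. No state change.

yes yes yes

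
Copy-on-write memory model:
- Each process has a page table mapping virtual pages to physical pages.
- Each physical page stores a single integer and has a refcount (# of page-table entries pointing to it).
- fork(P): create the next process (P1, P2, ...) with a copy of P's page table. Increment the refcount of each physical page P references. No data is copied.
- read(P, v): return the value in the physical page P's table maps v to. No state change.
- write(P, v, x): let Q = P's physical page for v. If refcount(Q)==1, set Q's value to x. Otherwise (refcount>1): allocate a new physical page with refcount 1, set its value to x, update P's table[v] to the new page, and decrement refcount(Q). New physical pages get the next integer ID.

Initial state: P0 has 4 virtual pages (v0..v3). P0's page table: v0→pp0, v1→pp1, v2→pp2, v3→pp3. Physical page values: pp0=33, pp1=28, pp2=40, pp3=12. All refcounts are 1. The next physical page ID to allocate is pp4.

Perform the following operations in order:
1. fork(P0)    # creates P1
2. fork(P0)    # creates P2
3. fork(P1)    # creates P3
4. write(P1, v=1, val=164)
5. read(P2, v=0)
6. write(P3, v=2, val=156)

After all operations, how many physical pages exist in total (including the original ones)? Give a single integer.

Op 1: fork(P0) -> P1. 4 ppages; refcounts: pp0:2 pp1:2 pp2:2 pp3:2
Op 2: fork(P0) -> P2. 4 ppages; refcounts: pp0:3 pp1:3 pp2:3 pp3:3
Op 3: fork(P1) -> P3. 4 ppages; refcounts: pp0:4 pp1:4 pp2:4 pp3:4
Op 4: write(P1, v1, 164). refcount(pp1)=4>1 -> COPY to pp4. 5 ppages; refcounts: pp0:4 pp1:3 pp2:4 pp3:4 pp4:1
Op 5: read(P2, v0) -> 33. No state change.
Op 6: write(P3, v2, 156). refcount(pp2)=4>1 -> COPY to pp5. 6 ppages; refcounts: pp0:4 pp1:3 pp2:3 pp3:4 pp4:1 pp5:1

Answer: 6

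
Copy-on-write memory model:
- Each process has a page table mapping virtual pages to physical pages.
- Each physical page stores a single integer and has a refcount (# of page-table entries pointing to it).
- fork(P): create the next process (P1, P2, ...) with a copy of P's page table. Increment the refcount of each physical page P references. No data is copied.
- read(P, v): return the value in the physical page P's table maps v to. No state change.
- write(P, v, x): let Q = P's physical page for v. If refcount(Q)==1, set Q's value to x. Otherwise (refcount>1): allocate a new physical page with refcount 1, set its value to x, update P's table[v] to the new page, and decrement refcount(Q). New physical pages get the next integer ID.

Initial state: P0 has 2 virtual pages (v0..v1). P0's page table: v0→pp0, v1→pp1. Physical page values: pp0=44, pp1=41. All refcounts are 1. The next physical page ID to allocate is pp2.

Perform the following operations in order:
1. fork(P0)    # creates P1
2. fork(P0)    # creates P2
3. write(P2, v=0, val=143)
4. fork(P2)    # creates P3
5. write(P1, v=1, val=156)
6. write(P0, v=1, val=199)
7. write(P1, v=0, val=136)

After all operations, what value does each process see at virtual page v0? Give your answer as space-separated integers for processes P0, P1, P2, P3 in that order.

Op 1: fork(P0) -> P1. 2 ppages; refcounts: pp0:2 pp1:2
Op 2: fork(P0) -> P2. 2 ppages; refcounts: pp0:3 pp1:3
Op 3: write(P2, v0, 143). refcount(pp0)=3>1 -> COPY to pp2. 3 ppages; refcounts: pp0:2 pp1:3 pp2:1
Op 4: fork(P2) -> P3. 3 ppages; refcounts: pp0:2 pp1:4 pp2:2
Op 5: write(P1, v1, 156). refcount(pp1)=4>1 -> COPY to pp3. 4 ppages; refcounts: pp0:2 pp1:3 pp2:2 pp3:1
Op 6: write(P0, v1, 199). refcount(pp1)=3>1 -> COPY to pp4. 5 ppages; refcounts: pp0:2 pp1:2 pp2:2 pp3:1 pp4:1
Op 7: write(P1, v0, 136). refcount(pp0)=2>1 -> COPY to pp5. 6 ppages; refcounts: pp0:1 pp1:2 pp2:2 pp3:1 pp4:1 pp5:1
P0: v0 -> pp0 = 44
P1: v0 -> pp5 = 136
P2: v0 -> pp2 = 143
P3: v0 -> pp2 = 143

Answer: 44 136 143 143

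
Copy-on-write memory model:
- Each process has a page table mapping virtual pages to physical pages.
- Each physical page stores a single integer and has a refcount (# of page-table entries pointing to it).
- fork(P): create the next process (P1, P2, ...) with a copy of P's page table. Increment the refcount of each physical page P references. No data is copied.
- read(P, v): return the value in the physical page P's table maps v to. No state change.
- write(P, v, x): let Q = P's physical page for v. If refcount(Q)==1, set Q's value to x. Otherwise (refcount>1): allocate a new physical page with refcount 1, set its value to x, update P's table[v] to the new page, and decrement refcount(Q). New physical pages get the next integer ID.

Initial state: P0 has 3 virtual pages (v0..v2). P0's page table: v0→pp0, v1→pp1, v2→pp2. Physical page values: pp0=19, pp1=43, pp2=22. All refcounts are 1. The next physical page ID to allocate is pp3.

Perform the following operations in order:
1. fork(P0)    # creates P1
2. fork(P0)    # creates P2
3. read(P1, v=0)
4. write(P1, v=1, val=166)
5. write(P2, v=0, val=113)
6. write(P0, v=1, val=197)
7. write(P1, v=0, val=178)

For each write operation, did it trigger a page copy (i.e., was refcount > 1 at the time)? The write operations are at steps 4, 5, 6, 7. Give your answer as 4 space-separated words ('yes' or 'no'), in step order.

Op 1: fork(P0) -> P1. 3 ppages; refcounts: pp0:2 pp1:2 pp2:2
Op 2: fork(P0) -> P2. 3 ppages; refcounts: pp0:3 pp1:3 pp2:3
Op 3: read(P1, v0) -> 19. No state change.
Op 4: write(P1, v1, 166). refcount(pp1)=3>1 -> COPY to pp3. 4 ppages; refcounts: pp0:3 pp1:2 pp2:3 pp3:1
Op 5: write(P2, v0, 113). refcount(pp0)=3>1 -> COPY to pp4. 5 ppages; refcounts: pp0:2 pp1:2 pp2:3 pp3:1 pp4:1
Op 6: write(P0, v1, 197). refcount(pp1)=2>1 -> COPY to pp5. 6 ppages; refcounts: pp0:2 pp1:1 pp2:3 pp3:1 pp4:1 pp5:1
Op 7: write(P1, v0, 178). refcount(pp0)=2>1 -> COPY to pp6. 7 ppages; refcounts: pp0:1 pp1:1 pp2:3 pp3:1 pp4:1 pp5:1 pp6:1

yes yes yes yes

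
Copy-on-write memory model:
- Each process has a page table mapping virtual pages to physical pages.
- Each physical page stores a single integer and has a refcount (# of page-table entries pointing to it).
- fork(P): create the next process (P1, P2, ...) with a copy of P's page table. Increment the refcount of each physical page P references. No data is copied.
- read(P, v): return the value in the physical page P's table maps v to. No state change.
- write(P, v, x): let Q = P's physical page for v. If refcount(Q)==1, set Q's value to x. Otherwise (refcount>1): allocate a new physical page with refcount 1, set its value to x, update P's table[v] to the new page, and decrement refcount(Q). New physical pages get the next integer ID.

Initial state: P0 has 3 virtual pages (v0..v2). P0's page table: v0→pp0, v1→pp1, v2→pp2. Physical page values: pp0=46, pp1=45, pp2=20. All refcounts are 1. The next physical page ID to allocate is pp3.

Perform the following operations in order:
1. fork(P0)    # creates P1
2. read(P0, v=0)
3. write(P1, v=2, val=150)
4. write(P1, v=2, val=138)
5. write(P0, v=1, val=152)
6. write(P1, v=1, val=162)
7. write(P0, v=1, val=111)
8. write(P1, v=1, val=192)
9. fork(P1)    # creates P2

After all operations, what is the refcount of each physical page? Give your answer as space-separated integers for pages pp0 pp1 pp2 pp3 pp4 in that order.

Answer: 3 2 1 2 1

Derivation:
Op 1: fork(P0) -> P1. 3 ppages; refcounts: pp0:2 pp1:2 pp2:2
Op 2: read(P0, v0) -> 46. No state change.
Op 3: write(P1, v2, 150). refcount(pp2)=2>1 -> COPY to pp3. 4 ppages; refcounts: pp0:2 pp1:2 pp2:1 pp3:1
Op 4: write(P1, v2, 138). refcount(pp3)=1 -> write in place. 4 ppages; refcounts: pp0:2 pp1:2 pp2:1 pp3:1
Op 5: write(P0, v1, 152). refcount(pp1)=2>1 -> COPY to pp4. 5 ppages; refcounts: pp0:2 pp1:1 pp2:1 pp3:1 pp4:1
Op 6: write(P1, v1, 162). refcount(pp1)=1 -> write in place. 5 ppages; refcounts: pp0:2 pp1:1 pp2:1 pp3:1 pp4:1
Op 7: write(P0, v1, 111). refcount(pp4)=1 -> write in place. 5 ppages; refcounts: pp0:2 pp1:1 pp2:1 pp3:1 pp4:1
Op 8: write(P1, v1, 192). refcount(pp1)=1 -> write in place. 5 ppages; refcounts: pp0:2 pp1:1 pp2:1 pp3:1 pp4:1
Op 9: fork(P1) -> P2. 5 ppages; refcounts: pp0:3 pp1:2 pp2:1 pp3:2 pp4:1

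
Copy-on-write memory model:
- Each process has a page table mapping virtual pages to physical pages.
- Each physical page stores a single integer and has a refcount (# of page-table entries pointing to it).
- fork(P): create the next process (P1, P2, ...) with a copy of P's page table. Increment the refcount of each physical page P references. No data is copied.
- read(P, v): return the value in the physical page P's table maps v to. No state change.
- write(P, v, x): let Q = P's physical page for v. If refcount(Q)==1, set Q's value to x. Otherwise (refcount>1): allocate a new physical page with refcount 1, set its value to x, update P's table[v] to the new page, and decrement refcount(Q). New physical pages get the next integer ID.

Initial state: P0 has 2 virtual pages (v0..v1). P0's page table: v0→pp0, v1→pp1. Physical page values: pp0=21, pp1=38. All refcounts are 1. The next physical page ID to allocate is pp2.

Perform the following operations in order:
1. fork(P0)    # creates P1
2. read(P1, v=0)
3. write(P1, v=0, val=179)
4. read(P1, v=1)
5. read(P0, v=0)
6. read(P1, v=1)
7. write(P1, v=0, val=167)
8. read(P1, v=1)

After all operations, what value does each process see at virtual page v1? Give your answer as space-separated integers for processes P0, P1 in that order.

Op 1: fork(P0) -> P1. 2 ppages; refcounts: pp0:2 pp1:2
Op 2: read(P1, v0) -> 21. No state change.
Op 3: write(P1, v0, 179). refcount(pp0)=2>1 -> COPY to pp2. 3 ppages; refcounts: pp0:1 pp1:2 pp2:1
Op 4: read(P1, v1) -> 38. No state change.
Op 5: read(P0, v0) -> 21. No state change.
Op 6: read(P1, v1) -> 38. No state change.
Op 7: write(P1, v0, 167). refcount(pp2)=1 -> write in place. 3 ppages; refcounts: pp0:1 pp1:2 pp2:1
Op 8: read(P1, v1) -> 38. No state change.
P0: v1 -> pp1 = 38
P1: v1 -> pp1 = 38

Answer: 38 38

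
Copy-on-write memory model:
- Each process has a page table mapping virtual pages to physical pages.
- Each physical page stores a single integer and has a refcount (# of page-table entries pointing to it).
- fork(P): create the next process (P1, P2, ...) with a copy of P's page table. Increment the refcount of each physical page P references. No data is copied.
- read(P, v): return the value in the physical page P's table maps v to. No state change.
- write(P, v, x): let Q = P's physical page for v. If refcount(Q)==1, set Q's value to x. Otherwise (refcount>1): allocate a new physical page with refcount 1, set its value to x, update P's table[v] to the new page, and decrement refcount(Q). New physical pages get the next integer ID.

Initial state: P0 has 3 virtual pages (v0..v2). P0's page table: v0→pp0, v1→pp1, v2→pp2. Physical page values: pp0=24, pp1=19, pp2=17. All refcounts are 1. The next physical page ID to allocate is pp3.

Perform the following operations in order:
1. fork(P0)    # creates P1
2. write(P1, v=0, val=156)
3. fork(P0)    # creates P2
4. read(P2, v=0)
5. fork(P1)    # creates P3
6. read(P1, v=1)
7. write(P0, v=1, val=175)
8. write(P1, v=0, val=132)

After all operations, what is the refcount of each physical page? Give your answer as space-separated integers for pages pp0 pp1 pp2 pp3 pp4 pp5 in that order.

Answer: 2 3 4 1 1 1

Derivation:
Op 1: fork(P0) -> P1. 3 ppages; refcounts: pp0:2 pp1:2 pp2:2
Op 2: write(P1, v0, 156). refcount(pp0)=2>1 -> COPY to pp3. 4 ppages; refcounts: pp0:1 pp1:2 pp2:2 pp3:1
Op 3: fork(P0) -> P2. 4 ppages; refcounts: pp0:2 pp1:3 pp2:3 pp3:1
Op 4: read(P2, v0) -> 24. No state change.
Op 5: fork(P1) -> P3. 4 ppages; refcounts: pp0:2 pp1:4 pp2:4 pp3:2
Op 6: read(P1, v1) -> 19. No state change.
Op 7: write(P0, v1, 175). refcount(pp1)=4>1 -> COPY to pp4. 5 ppages; refcounts: pp0:2 pp1:3 pp2:4 pp3:2 pp4:1
Op 8: write(P1, v0, 132). refcount(pp3)=2>1 -> COPY to pp5. 6 ppages; refcounts: pp0:2 pp1:3 pp2:4 pp3:1 pp4:1 pp5:1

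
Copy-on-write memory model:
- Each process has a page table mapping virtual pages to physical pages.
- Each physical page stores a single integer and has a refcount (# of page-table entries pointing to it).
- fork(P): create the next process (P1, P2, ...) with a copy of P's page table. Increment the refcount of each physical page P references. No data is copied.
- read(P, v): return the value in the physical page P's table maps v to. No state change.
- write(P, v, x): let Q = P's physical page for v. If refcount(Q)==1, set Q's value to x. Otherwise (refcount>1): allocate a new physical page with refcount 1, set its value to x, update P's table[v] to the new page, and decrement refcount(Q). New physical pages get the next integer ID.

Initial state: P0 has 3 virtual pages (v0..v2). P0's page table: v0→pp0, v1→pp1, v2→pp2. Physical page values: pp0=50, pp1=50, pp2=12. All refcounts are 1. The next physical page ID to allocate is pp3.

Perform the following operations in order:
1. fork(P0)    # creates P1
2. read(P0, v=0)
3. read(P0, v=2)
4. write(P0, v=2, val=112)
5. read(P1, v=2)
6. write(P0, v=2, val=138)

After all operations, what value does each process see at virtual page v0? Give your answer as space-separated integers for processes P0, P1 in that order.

Op 1: fork(P0) -> P1. 3 ppages; refcounts: pp0:2 pp1:2 pp2:2
Op 2: read(P0, v0) -> 50. No state change.
Op 3: read(P0, v2) -> 12. No state change.
Op 4: write(P0, v2, 112). refcount(pp2)=2>1 -> COPY to pp3. 4 ppages; refcounts: pp0:2 pp1:2 pp2:1 pp3:1
Op 5: read(P1, v2) -> 12. No state change.
Op 6: write(P0, v2, 138). refcount(pp3)=1 -> write in place. 4 ppages; refcounts: pp0:2 pp1:2 pp2:1 pp3:1
P0: v0 -> pp0 = 50
P1: v0 -> pp0 = 50

Answer: 50 50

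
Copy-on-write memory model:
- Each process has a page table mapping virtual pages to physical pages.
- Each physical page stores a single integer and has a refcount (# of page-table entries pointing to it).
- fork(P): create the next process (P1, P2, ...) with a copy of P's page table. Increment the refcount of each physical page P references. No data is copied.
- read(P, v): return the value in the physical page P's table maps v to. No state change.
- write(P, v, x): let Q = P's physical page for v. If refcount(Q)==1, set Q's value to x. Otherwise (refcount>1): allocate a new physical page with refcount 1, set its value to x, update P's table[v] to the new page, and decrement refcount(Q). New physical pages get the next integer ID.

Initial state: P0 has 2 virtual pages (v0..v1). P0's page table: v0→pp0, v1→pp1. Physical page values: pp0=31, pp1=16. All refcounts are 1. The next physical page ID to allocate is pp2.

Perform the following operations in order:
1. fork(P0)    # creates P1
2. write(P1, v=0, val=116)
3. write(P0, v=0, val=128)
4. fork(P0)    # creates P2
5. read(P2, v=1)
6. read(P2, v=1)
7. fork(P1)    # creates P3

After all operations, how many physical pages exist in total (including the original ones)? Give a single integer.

Op 1: fork(P0) -> P1. 2 ppages; refcounts: pp0:2 pp1:2
Op 2: write(P1, v0, 116). refcount(pp0)=2>1 -> COPY to pp2. 3 ppages; refcounts: pp0:1 pp1:2 pp2:1
Op 3: write(P0, v0, 128). refcount(pp0)=1 -> write in place. 3 ppages; refcounts: pp0:1 pp1:2 pp2:1
Op 4: fork(P0) -> P2. 3 ppages; refcounts: pp0:2 pp1:3 pp2:1
Op 5: read(P2, v1) -> 16. No state change.
Op 6: read(P2, v1) -> 16. No state change.
Op 7: fork(P1) -> P3. 3 ppages; refcounts: pp0:2 pp1:4 pp2:2

Answer: 3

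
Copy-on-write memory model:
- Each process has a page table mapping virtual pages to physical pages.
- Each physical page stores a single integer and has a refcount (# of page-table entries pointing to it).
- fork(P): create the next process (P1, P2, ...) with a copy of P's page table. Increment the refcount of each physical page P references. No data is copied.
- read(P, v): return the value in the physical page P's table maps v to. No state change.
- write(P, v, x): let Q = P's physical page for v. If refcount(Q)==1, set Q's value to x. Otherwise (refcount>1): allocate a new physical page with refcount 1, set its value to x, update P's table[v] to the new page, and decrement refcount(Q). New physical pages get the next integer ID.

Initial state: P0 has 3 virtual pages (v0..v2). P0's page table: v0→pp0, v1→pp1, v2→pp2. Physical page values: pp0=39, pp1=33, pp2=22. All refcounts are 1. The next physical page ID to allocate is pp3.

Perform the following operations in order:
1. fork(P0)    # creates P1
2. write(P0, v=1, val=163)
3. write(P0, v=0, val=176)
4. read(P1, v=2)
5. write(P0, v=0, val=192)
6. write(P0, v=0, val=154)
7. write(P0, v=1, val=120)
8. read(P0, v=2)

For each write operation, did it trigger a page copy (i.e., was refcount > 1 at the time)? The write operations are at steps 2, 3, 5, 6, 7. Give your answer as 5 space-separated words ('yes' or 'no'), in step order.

Op 1: fork(P0) -> P1. 3 ppages; refcounts: pp0:2 pp1:2 pp2:2
Op 2: write(P0, v1, 163). refcount(pp1)=2>1 -> COPY to pp3. 4 ppages; refcounts: pp0:2 pp1:1 pp2:2 pp3:1
Op 3: write(P0, v0, 176). refcount(pp0)=2>1 -> COPY to pp4. 5 ppages; refcounts: pp0:1 pp1:1 pp2:2 pp3:1 pp4:1
Op 4: read(P1, v2) -> 22. No state change.
Op 5: write(P0, v0, 192). refcount(pp4)=1 -> write in place. 5 ppages; refcounts: pp0:1 pp1:1 pp2:2 pp3:1 pp4:1
Op 6: write(P0, v0, 154). refcount(pp4)=1 -> write in place. 5 ppages; refcounts: pp0:1 pp1:1 pp2:2 pp3:1 pp4:1
Op 7: write(P0, v1, 120). refcount(pp3)=1 -> write in place. 5 ppages; refcounts: pp0:1 pp1:1 pp2:2 pp3:1 pp4:1
Op 8: read(P0, v2) -> 22. No state change.

yes yes no no no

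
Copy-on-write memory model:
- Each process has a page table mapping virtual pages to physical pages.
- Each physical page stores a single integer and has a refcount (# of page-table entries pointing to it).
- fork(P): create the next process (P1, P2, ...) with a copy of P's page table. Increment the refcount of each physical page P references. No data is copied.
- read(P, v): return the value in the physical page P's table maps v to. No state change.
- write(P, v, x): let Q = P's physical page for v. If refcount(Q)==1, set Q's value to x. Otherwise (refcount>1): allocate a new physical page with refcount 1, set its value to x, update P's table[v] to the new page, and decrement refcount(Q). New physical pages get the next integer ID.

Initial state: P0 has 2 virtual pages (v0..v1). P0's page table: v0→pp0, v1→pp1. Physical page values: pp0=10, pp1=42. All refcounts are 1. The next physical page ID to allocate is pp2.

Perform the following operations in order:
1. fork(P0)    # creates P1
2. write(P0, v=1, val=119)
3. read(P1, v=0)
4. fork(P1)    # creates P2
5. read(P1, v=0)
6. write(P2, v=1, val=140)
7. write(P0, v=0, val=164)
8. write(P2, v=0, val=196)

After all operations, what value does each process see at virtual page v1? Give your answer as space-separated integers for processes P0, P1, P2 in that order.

Op 1: fork(P0) -> P1. 2 ppages; refcounts: pp0:2 pp1:2
Op 2: write(P0, v1, 119). refcount(pp1)=2>1 -> COPY to pp2. 3 ppages; refcounts: pp0:2 pp1:1 pp2:1
Op 3: read(P1, v0) -> 10. No state change.
Op 4: fork(P1) -> P2. 3 ppages; refcounts: pp0:3 pp1:2 pp2:1
Op 5: read(P1, v0) -> 10. No state change.
Op 6: write(P2, v1, 140). refcount(pp1)=2>1 -> COPY to pp3. 4 ppages; refcounts: pp0:3 pp1:1 pp2:1 pp3:1
Op 7: write(P0, v0, 164). refcount(pp0)=3>1 -> COPY to pp4. 5 ppages; refcounts: pp0:2 pp1:1 pp2:1 pp3:1 pp4:1
Op 8: write(P2, v0, 196). refcount(pp0)=2>1 -> COPY to pp5. 6 ppages; refcounts: pp0:1 pp1:1 pp2:1 pp3:1 pp4:1 pp5:1
P0: v1 -> pp2 = 119
P1: v1 -> pp1 = 42
P2: v1 -> pp3 = 140

Answer: 119 42 140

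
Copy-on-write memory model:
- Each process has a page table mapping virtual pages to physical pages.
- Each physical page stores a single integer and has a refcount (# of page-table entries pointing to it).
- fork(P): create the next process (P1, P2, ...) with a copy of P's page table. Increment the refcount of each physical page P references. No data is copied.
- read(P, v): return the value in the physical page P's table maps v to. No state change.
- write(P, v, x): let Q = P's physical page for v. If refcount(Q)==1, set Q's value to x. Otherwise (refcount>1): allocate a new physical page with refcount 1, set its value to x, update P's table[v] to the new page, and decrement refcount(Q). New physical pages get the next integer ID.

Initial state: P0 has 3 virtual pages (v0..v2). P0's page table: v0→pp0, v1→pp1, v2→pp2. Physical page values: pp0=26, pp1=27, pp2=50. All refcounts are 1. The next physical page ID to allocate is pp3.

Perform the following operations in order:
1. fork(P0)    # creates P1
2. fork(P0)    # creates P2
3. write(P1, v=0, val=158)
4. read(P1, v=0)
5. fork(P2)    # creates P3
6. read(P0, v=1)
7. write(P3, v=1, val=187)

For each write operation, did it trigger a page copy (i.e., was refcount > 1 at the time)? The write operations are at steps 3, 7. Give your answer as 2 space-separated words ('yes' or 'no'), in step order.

Op 1: fork(P0) -> P1. 3 ppages; refcounts: pp0:2 pp1:2 pp2:2
Op 2: fork(P0) -> P2. 3 ppages; refcounts: pp0:3 pp1:3 pp2:3
Op 3: write(P1, v0, 158). refcount(pp0)=3>1 -> COPY to pp3. 4 ppages; refcounts: pp0:2 pp1:3 pp2:3 pp3:1
Op 4: read(P1, v0) -> 158. No state change.
Op 5: fork(P2) -> P3. 4 ppages; refcounts: pp0:3 pp1:4 pp2:4 pp3:1
Op 6: read(P0, v1) -> 27. No state change.
Op 7: write(P3, v1, 187). refcount(pp1)=4>1 -> COPY to pp4. 5 ppages; refcounts: pp0:3 pp1:3 pp2:4 pp3:1 pp4:1

yes yes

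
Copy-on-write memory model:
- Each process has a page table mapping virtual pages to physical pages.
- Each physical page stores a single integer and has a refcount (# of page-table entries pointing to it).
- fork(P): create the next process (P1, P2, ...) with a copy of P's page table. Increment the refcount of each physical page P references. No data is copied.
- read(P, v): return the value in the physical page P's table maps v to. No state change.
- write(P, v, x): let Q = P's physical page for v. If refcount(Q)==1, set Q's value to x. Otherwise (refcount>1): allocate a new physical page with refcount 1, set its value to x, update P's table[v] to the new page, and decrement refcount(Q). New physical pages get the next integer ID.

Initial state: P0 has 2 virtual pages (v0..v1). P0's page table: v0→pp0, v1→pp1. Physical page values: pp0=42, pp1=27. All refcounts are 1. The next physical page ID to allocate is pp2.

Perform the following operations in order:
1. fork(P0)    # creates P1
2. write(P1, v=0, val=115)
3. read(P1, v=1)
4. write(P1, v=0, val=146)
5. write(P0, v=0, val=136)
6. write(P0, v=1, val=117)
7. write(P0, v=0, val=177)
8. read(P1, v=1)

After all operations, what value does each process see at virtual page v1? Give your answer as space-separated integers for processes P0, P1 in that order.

Answer: 117 27

Derivation:
Op 1: fork(P0) -> P1. 2 ppages; refcounts: pp0:2 pp1:2
Op 2: write(P1, v0, 115). refcount(pp0)=2>1 -> COPY to pp2. 3 ppages; refcounts: pp0:1 pp1:2 pp2:1
Op 3: read(P1, v1) -> 27. No state change.
Op 4: write(P1, v0, 146). refcount(pp2)=1 -> write in place. 3 ppages; refcounts: pp0:1 pp1:2 pp2:1
Op 5: write(P0, v0, 136). refcount(pp0)=1 -> write in place. 3 ppages; refcounts: pp0:1 pp1:2 pp2:1
Op 6: write(P0, v1, 117). refcount(pp1)=2>1 -> COPY to pp3. 4 ppages; refcounts: pp0:1 pp1:1 pp2:1 pp3:1
Op 7: write(P0, v0, 177). refcount(pp0)=1 -> write in place. 4 ppages; refcounts: pp0:1 pp1:1 pp2:1 pp3:1
Op 8: read(P1, v1) -> 27. No state change.
P0: v1 -> pp3 = 117
P1: v1 -> pp1 = 27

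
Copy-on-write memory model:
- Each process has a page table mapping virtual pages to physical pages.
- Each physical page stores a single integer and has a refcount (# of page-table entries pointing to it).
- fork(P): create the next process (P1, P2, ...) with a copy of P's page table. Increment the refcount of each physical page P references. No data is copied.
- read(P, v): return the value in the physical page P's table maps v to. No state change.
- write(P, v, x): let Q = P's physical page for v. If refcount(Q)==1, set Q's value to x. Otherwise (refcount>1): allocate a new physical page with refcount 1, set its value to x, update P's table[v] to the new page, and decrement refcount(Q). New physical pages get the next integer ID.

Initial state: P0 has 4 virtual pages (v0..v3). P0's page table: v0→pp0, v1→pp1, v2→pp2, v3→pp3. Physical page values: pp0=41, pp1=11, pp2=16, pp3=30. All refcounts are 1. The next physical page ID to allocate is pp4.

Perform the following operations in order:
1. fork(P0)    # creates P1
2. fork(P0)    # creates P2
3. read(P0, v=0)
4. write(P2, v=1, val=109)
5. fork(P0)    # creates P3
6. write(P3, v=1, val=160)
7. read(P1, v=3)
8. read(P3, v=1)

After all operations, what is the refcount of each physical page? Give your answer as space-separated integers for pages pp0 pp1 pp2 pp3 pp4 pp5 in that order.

Op 1: fork(P0) -> P1. 4 ppages; refcounts: pp0:2 pp1:2 pp2:2 pp3:2
Op 2: fork(P0) -> P2. 4 ppages; refcounts: pp0:3 pp1:3 pp2:3 pp3:3
Op 3: read(P0, v0) -> 41. No state change.
Op 4: write(P2, v1, 109). refcount(pp1)=3>1 -> COPY to pp4. 5 ppages; refcounts: pp0:3 pp1:2 pp2:3 pp3:3 pp4:1
Op 5: fork(P0) -> P3. 5 ppages; refcounts: pp0:4 pp1:3 pp2:4 pp3:4 pp4:1
Op 6: write(P3, v1, 160). refcount(pp1)=3>1 -> COPY to pp5. 6 ppages; refcounts: pp0:4 pp1:2 pp2:4 pp3:4 pp4:1 pp5:1
Op 7: read(P1, v3) -> 30. No state change.
Op 8: read(P3, v1) -> 160. No state change.

Answer: 4 2 4 4 1 1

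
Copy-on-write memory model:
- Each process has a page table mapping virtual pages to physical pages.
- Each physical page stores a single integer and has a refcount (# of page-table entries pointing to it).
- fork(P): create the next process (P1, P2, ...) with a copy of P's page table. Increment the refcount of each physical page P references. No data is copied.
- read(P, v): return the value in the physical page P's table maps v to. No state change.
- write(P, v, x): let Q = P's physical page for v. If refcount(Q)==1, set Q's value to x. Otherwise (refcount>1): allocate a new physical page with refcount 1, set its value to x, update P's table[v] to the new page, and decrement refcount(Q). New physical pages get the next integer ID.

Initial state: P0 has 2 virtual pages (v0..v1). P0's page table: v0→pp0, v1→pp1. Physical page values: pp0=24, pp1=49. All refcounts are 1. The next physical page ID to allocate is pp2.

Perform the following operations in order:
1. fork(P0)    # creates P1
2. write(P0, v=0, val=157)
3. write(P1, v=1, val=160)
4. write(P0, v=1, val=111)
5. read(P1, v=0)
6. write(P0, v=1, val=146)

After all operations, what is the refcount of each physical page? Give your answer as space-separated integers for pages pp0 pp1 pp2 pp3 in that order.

Op 1: fork(P0) -> P1. 2 ppages; refcounts: pp0:2 pp1:2
Op 2: write(P0, v0, 157). refcount(pp0)=2>1 -> COPY to pp2. 3 ppages; refcounts: pp0:1 pp1:2 pp2:1
Op 3: write(P1, v1, 160). refcount(pp1)=2>1 -> COPY to pp3. 4 ppages; refcounts: pp0:1 pp1:1 pp2:1 pp3:1
Op 4: write(P0, v1, 111). refcount(pp1)=1 -> write in place. 4 ppages; refcounts: pp0:1 pp1:1 pp2:1 pp3:1
Op 5: read(P1, v0) -> 24. No state change.
Op 6: write(P0, v1, 146). refcount(pp1)=1 -> write in place. 4 ppages; refcounts: pp0:1 pp1:1 pp2:1 pp3:1

Answer: 1 1 1 1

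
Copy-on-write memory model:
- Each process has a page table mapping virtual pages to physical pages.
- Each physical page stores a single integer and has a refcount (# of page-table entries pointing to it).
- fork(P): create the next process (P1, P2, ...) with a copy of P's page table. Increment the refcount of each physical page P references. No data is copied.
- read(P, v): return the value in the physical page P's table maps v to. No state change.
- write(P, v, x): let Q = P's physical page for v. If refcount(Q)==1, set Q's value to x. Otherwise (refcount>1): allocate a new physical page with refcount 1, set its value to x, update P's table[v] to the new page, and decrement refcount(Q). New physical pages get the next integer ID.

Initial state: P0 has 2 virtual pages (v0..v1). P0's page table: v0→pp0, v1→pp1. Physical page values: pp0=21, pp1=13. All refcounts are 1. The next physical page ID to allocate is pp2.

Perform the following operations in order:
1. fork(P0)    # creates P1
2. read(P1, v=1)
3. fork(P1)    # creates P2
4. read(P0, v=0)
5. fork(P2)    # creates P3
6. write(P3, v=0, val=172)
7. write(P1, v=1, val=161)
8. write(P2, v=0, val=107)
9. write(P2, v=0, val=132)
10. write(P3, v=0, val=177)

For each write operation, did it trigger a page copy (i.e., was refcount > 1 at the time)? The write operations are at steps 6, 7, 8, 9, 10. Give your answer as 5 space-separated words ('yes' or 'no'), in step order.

Op 1: fork(P0) -> P1. 2 ppages; refcounts: pp0:2 pp1:2
Op 2: read(P1, v1) -> 13. No state change.
Op 3: fork(P1) -> P2. 2 ppages; refcounts: pp0:3 pp1:3
Op 4: read(P0, v0) -> 21. No state change.
Op 5: fork(P2) -> P3. 2 ppages; refcounts: pp0:4 pp1:4
Op 6: write(P3, v0, 172). refcount(pp0)=4>1 -> COPY to pp2. 3 ppages; refcounts: pp0:3 pp1:4 pp2:1
Op 7: write(P1, v1, 161). refcount(pp1)=4>1 -> COPY to pp3. 4 ppages; refcounts: pp0:3 pp1:3 pp2:1 pp3:1
Op 8: write(P2, v0, 107). refcount(pp0)=3>1 -> COPY to pp4. 5 ppages; refcounts: pp0:2 pp1:3 pp2:1 pp3:1 pp4:1
Op 9: write(P2, v0, 132). refcount(pp4)=1 -> write in place. 5 ppages; refcounts: pp0:2 pp1:3 pp2:1 pp3:1 pp4:1
Op 10: write(P3, v0, 177). refcount(pp2)=1 -> write in place. 5 ppages; refcounts: pp0:2 pp1:3 pp2:1 pp3:1 pp4:1

yes yes yes no no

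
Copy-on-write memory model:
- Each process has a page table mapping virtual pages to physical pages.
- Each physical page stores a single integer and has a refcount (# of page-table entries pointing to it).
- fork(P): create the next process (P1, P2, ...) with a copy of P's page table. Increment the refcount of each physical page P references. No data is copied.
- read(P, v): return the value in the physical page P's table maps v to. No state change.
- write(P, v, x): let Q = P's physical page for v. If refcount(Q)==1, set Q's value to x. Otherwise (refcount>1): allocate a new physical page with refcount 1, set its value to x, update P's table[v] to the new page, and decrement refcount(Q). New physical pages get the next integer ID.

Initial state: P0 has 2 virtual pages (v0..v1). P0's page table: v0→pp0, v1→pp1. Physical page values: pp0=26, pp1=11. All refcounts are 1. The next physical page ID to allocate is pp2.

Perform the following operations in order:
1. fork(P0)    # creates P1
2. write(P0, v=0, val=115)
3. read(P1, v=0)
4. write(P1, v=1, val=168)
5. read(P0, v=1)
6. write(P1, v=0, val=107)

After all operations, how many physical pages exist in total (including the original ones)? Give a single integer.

Answer: 4

Derivation:
Op 1: fork(P0) -> P1. 2 ppages; refcounts: pp0:2 pp1:2
Op 2: write(P0, v0, 115). refcount(pp0)=2>1 -> COPY to pp2. 3 ppages; refcounts: pp0:1 pp1:2 pp2:1
Op 3: read(P1, v0) -> 26. No state change.
Op 4: write(P1, v1, 168). refcount(pp1)=2>1 -> COPY to pp3. 4 ppages; refcounts: pp0:1 pp1:1 pp2:1 pp3:1
Op 5: read(P0, v1) -> 11. No state change.
Op 6: write(P1, v0, 107). refcount(pp0)=1 -> write in place. 4 ppages; refcounts: pp0:1 pp1:1 pp2:1 pp3:1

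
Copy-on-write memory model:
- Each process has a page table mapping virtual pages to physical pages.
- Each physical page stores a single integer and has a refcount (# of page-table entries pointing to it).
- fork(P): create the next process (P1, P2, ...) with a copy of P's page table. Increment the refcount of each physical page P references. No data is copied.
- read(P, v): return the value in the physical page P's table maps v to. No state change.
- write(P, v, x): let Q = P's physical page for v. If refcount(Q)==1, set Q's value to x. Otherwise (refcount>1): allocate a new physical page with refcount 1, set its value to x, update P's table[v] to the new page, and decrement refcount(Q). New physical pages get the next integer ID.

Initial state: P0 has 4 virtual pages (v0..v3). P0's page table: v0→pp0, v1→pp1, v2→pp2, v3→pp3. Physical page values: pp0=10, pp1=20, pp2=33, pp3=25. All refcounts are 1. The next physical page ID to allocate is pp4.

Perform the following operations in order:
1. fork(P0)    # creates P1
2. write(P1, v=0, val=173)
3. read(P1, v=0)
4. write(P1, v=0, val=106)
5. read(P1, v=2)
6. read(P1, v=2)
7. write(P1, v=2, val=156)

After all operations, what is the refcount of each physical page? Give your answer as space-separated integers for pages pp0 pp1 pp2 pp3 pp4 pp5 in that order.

Answer: 1 2 1 2 1 1

Derivation:
Op 1: fork(P0) -> P1. 4 ppages; refcounts: pp0:2 pp1:2 pp2:2 pp3:2
Op 2: write(P1, v0, 173). refcount(pp0)=2>1 -> COPY to pp4. 5 ppages; refcounts: pp0:1 pp1:2 pp2:2 pp3:2 pp4:1
Op 3: read(P1, v0) -> 173. No state change.
Op 4: write(P1, v0, 106). refcount(pp4)=1 -> write in place. 5 ppages; refcounts: pp0:1 pp1:2 pp2:2 pp3:2 pp4:1
Op 5: read(P1, v2) -> 33. No state change.
Op 6: read(P1, v2) -> 33. No state change.
Op 7: write(P1, v2, 156). refcount(pp2)=2>1 -> COPY to pp5. 6 ppages; refcounts: pp0:1 pp1:2 pp2:1 pp3:2 pp4:1 pp5:1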